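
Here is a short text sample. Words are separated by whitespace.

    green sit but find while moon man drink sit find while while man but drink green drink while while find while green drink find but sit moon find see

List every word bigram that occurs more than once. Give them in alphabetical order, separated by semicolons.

find while; green drink; while while

Bigram counts meeting the condition (more than once):
  find while: 3
  green drink: 2
  while while: 2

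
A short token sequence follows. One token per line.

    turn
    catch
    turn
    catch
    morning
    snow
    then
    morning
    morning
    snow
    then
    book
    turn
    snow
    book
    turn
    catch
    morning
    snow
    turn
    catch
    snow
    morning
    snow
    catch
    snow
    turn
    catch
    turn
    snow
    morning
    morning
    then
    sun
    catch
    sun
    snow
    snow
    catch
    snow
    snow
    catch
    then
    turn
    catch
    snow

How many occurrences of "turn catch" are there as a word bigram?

Scanning the 45 overlapping bigram windows for "turn catch":
  position 1–2: turn catch
  position 3–4: turn catch
  position 16–17: turn catch
  position 20–21: turn catch
  position 27–28: turn catch
  position 44–45: turn catch

6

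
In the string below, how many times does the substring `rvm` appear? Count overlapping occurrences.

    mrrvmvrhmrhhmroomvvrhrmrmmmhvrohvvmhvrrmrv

Sliding a length-3 window over the 42 characters (40 positions):
  position 3–5: rvm

1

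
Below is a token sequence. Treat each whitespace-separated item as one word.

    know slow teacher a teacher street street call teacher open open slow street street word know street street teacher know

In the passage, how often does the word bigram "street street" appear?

3

Scanning the 19 overlapping bigram windows for "street street":
  position 6–7: street street
  position 13–14: street street
  position 17–18: street street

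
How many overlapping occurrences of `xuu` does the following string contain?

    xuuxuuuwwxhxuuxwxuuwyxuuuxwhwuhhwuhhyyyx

5

Sliding a length-3 window over the 40 characters (38 positions):
  position 1–3: xuu
  position 4–6: xuu
  position 12–14: xuu
  position 17–19: xuu
  position 22–24: xuu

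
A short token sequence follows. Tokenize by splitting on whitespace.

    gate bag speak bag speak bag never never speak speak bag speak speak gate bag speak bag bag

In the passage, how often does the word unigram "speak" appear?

7

Scanning the 18 tokens for "speak":
  position 3: speak
  position 5: speak
  position 9: speak
  position 10: speak
  position 12: speak
  position 13: speak
  position 16: speak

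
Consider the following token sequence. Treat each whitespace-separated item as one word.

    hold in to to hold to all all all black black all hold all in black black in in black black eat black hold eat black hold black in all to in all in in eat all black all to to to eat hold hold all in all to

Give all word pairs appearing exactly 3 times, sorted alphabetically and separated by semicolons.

Bigram counts meeting the condition (exactly 3 times):
  all in: 3
  all to: 3
  black black: 3
  in all: 3
  to to: 3

all in; all to; black black; in all; to to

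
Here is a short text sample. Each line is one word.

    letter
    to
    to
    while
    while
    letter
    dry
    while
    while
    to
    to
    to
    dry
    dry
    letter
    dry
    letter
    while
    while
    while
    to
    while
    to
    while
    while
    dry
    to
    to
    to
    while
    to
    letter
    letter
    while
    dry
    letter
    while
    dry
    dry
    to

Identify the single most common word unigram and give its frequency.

Unigram frequencies (highest first):
  while: 13
  to: 12
  dry: 8
  letter: 7

"while", 13 times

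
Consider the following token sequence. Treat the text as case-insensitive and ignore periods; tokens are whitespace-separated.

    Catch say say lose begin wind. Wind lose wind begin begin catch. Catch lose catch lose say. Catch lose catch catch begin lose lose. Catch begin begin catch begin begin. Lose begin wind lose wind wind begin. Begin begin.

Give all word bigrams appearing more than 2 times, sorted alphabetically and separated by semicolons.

Bigram counts meeting the condition (more than 2 times):
  begin begin: 5
  catch begin: 3
  catch lose: 3
  lose catch: 3

begin begin; catch begin; catch lose; lose catch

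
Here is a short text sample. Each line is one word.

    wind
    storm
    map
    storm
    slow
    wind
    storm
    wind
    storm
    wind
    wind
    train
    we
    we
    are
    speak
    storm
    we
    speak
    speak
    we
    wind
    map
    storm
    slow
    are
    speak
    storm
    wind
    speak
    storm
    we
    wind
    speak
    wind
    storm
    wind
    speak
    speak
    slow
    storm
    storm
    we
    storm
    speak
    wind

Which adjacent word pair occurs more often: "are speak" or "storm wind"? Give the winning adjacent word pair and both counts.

"storm wind" (4 vs 2)

"are speak": 2 occurrences
"storm wind": 4 occurrences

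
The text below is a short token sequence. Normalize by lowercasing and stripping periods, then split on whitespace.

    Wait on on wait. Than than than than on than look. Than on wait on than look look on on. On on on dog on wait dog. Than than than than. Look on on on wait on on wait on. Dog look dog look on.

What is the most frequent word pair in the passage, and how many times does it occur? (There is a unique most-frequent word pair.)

Bigram frequencies (highest first):
  on on: 8
  than than: 6
  on wait: 5
  wait on: 4
  than look: 3
  look on: 3
  … (11 more, each ≤ 2)

"on on", 8 times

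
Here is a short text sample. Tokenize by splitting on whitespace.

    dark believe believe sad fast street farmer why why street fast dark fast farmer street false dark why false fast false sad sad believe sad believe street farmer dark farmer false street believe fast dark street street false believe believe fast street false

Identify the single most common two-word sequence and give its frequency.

"street false", 3 times

Bigram frequencies (highest first):
  street false: 3
  believe believe: 2
  believe sad: 2
  fast street: 2
  street farmer: 2
  fast dark: 2
  … (27 more, each ≤ 2)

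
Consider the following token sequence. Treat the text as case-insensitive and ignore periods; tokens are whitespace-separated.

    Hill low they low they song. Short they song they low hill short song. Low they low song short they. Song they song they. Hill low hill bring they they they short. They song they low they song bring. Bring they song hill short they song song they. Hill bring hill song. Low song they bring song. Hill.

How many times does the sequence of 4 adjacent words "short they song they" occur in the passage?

3

Scanning the 55 overlapping 4-gram windows for "short they song they":
  position 7–10: short they song they
  position 19–22: short they song they
  position 32–35: short they song they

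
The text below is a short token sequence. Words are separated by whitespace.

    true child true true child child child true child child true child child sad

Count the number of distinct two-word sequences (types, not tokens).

14 tokens → 13 bigram windows in total.
Repeated bigrams (each contributes count−1 duplicates):
  child child: 4
  true child: 4
  child true: 3
8 duplicate windows → 13 − 8 = 5 distinct.

5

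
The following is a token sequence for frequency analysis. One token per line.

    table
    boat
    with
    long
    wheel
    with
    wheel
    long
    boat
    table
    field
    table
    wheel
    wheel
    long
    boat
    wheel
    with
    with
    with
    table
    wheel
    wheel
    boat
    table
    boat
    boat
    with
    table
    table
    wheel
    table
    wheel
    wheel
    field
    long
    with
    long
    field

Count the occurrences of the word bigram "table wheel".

Scanning the 38 overlapping bigram windows for "table wheel":
  position 12–13: table wheel
  position 21–22: table wheel
  position 30–31: table wheel
  position 32–33: table wheel

4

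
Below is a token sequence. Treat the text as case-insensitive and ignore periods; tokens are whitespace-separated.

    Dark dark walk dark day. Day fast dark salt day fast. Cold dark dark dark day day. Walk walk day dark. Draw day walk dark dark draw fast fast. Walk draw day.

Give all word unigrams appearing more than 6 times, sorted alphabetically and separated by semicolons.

Unigram counts meeting the condition (more than 6 times):
  dark: 10
  day: 8

dark; day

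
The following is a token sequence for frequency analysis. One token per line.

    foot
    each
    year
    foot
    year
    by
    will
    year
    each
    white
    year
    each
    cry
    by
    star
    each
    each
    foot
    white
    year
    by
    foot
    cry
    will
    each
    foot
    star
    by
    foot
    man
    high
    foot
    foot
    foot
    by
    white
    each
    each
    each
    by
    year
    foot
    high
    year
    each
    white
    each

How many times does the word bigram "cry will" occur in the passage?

1

Scanning the 46 overlapping bigram windows for "cry will":
  position 23–24: cry will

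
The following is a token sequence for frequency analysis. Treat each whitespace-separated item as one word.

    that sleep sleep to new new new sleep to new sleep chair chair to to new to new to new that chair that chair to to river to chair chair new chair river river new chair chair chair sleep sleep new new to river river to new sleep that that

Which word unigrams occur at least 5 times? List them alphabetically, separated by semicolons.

chair; new; river; sleep; that; to

Unigram counts meeting the condition (at least 5 times):
  chair: 10
  new: 12
  river: 5
  sleep: 7
  that: 5
  to: 11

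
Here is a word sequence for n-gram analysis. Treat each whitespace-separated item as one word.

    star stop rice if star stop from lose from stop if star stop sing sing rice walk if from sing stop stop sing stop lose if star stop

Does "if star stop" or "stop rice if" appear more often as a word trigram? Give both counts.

"if star stop": 3 occurrences
"stop rice if": 1 occurrence

"if star stop" (3 vs 1)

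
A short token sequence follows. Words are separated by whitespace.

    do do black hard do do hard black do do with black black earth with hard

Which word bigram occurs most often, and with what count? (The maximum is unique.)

"do do", 3 times

Bigram frequencies (highest first):
  do do: 3
  do black: 1
  black hard: 1
  hard do: 1
  do hard: 1
  hard black: 1
  … (7 more, each ≤ 1)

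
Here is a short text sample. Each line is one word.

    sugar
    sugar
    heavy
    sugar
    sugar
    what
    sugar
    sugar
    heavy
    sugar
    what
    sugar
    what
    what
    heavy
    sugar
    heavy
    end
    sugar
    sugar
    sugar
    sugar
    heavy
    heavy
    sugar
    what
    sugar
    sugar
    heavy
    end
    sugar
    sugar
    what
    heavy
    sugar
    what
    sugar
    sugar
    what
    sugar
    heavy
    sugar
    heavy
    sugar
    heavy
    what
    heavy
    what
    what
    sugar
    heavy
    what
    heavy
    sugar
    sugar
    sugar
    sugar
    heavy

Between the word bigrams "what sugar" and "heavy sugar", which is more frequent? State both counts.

"heavy sugar" (8 vs 6)

"what sugar": 6 occurrences
"heavy sugar": 8 occurrences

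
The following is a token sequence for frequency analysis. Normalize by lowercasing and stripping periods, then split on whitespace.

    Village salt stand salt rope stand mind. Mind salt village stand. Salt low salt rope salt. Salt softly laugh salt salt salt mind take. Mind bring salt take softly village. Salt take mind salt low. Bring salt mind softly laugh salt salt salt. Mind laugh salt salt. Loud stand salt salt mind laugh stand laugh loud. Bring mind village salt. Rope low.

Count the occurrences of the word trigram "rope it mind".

0

Scanning the 60 overlapping trigram windows for "rope it mind":
  (none found)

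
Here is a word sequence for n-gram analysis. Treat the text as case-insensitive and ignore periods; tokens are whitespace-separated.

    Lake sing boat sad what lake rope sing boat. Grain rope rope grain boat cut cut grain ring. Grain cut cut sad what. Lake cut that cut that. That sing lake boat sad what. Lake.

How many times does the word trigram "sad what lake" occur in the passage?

3

Scanning the 33 overlapping trigram windows for "sad what lake":
  position 4–6: sad what lake
  position 22–24: sad what lake
  position 33–35: sad what lake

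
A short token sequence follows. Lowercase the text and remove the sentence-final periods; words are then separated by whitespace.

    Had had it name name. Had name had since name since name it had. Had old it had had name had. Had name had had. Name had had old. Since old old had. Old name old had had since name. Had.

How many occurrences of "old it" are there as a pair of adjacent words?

1

Scanning the 40 overlapping bigram windows for "old it":
  position 16–17: old it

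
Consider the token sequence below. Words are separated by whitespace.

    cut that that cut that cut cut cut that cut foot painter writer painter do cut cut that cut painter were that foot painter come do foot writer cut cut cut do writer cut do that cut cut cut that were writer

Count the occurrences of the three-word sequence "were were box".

Scanning the 40 overlapping trigram windows for "were were box":
  (none found)

0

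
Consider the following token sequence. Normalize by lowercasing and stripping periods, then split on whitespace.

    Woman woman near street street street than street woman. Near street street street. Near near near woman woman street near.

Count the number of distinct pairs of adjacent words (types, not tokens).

11

20 tokens → 19 bigram windows in total.
Repeated bigrams (each contributes count−1 duplicates):
  street street: 4
  near near: 2
  near street: 2
  street near: 2
  woman near: 2
  woman woman: 2
8 duplicate windows → 19 − 8 = 11 distinct.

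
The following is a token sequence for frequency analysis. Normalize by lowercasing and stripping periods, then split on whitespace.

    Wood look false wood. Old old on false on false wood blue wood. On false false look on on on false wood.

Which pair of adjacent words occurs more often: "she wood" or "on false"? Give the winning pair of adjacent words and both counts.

"she wood": 0 occurrences
"on false": 4 occurrences

"on false" (4 vs 0)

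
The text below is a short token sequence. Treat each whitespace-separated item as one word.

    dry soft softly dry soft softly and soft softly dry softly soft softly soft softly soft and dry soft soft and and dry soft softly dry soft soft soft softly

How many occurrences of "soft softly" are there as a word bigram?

7

Scanning the 29 overlapping bigram windows for "soft softly":
  position 2–3: soft softly
  position 5–6: soft softly
  position 8–9: soft softly
  position 12–13: soft softly
  position 14–15: soft softly
  position 24–25: soft softly
  position 29–30: soft softly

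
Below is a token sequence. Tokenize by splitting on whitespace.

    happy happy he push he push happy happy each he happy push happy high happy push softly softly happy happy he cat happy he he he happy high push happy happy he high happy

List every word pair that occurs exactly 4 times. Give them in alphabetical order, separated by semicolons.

happy happy; happy he

Bigram counts meeting the condition (exactly 4 times):
  happy happy: 4
  happy he: 4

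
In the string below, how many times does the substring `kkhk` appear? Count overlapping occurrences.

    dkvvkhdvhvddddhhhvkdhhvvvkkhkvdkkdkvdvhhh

1

Sliding a length-4 window over the 41 characters (38 positions):
  position 26–29: kkhk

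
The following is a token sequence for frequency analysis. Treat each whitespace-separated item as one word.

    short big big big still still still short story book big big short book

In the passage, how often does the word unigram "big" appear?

5

Scanning the 14 tokens for "big":
  position 2: big
  position 3: big
  position 4: big
  position 11: big
  position 12: big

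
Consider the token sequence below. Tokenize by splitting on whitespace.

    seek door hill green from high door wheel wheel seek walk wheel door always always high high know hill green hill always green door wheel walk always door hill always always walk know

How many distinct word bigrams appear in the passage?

27

33 tokens → 32 bigram windows in total.
Repeated bigrams (each contributes count−1 duplicates):
  always always: 2
  door hill: 2
  door wheel: 2
  hill always: 2
  hill green: 2
5 duplicate windows → 32 − 5 = 27 distinct.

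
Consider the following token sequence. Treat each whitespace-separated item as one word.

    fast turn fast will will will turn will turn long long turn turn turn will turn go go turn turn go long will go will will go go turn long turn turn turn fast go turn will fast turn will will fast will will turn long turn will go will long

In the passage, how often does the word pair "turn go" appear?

Scanning the 50 overlapping bigram windows for "turn go":
  position 16–17: turn go
  position 20–21: turn go

2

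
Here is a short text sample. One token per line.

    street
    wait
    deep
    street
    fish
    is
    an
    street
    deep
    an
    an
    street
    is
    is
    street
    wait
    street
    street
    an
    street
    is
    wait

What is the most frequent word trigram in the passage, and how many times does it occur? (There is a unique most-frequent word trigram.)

"an street is", 2 times

Trigram frequencies (highest first):
  an street is: 2
  street wait deep: 1
  wait deep street: 1
  deep street fish: 1
  street fish is: 1
  fish is an: 1
  … (13 more, each ≤ 1)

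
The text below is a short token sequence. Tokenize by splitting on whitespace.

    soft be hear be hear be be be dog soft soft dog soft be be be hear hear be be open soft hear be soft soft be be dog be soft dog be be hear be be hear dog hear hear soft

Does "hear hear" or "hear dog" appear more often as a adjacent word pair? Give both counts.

"hear hear" (2 vs 1)

"hear hear": 2 occurrences
"hear dog": 1 occurrence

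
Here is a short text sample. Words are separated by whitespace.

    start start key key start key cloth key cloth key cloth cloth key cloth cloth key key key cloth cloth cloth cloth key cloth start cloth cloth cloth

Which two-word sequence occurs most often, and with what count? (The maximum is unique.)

"cloth cloth", 7 times

Bigram frequencies (highest first):
  cloth cloth: 7
  key cloth: 6
  cloth key: 5
  key key: 3
  start key: 2
  start start: 1
  … (3 more, each ≤ 1)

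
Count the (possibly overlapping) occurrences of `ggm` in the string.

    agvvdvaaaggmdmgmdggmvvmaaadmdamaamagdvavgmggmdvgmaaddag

3

Sliding a length-3 window over the 55 characters (53 positions):
  position 10–12: ggm
  position 18–20: ggm
  position 43–45: ggm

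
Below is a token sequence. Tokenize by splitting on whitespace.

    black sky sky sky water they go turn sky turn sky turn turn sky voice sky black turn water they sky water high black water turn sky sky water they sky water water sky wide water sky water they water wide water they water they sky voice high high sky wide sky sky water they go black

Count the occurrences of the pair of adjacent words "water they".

7

Scanning the 56 overlapping bigram windows for "water they":
  position 5–6: water they
  position 19–20: water they
  position 29–30: water they
  position 38–39: water they
  position 42–43: water they
  position 44–45: water they
  position 54–55: water they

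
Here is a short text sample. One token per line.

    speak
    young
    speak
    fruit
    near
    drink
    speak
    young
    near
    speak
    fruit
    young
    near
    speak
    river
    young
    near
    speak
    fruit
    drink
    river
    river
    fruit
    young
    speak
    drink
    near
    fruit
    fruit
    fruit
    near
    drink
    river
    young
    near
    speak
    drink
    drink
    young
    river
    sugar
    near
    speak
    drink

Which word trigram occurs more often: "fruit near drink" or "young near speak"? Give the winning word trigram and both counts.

"fruit near drink": 2 occurrences
"young near speak": 4 occurrences

"young near speak" (4 vs 2)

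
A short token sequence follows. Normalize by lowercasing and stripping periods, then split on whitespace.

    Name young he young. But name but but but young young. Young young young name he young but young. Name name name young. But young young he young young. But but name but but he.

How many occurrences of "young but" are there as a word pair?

4

Scanning the 34 overlapping bigram windows for "young but":
  position 4–5: young but
  position 17–18: young but
  position 23–24: young but
  position 29–30: young but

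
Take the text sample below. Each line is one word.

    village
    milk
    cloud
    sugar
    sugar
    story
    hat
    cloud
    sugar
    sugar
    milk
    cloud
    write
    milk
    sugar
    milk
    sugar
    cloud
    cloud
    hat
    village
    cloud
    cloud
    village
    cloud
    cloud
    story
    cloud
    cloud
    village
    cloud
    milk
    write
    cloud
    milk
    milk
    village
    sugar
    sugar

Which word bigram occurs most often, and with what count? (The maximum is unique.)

"cloud cloud", 4 times

Bigram frequencies (highest first):
  cloud cloud: 4
  sugar sugar: 3
  village cloud: 3
  milk cloud: 2
  cloud sugar: 2
  sugar milk: 2
  … (19 more, each ≤ 2)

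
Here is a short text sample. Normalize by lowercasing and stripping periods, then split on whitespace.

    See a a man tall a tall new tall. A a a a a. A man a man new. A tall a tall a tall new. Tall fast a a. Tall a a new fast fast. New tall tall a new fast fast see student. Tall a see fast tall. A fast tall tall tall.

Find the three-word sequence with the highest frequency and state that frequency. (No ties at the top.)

"a a a", 4 times

Trigram frequencies (highest first):
  a a a: 4
  tall a tall: 3
  a tall a: 3
  a a man: 2
  a tall new: 2
  tall new tall: 2
  … (34 more, each ≤ 2)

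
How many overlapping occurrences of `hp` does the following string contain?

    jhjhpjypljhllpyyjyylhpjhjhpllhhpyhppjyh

Sliding a length-2 window over the 39 characters (38 positions):
  position 4–5: hp
  position 21–22: hp
  position 26–27: hp
  position 31–32: hp
  position 34–35: hp

5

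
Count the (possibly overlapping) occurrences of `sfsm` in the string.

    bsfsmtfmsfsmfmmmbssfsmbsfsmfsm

4

Sliding a length-4 window over the 30 characters (27 positions):
  position 2–5: sfsm
  position 9–12: sfsm
  position 19–22: sfsm
  position 24–27: sfsm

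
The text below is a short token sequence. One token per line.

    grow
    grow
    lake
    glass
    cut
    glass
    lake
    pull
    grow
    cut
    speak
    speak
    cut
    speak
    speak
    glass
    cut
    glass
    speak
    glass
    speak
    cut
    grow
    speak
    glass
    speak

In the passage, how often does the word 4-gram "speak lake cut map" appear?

Scanning the 23 overlapping 4-gram windows for "speak lake cut map":
  (none found)

0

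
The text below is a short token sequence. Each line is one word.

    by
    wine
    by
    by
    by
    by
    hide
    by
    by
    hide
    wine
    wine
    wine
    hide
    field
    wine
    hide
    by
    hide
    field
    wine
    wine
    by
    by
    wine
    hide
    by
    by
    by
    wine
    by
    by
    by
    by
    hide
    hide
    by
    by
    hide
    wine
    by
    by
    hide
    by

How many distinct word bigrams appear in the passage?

44 tokens → 43 bigram windows in total.
Repeated bigrams (each contributes count−1 duplicates):
  by by: 12
  by hide: 6
  hide by: 5
  wine by: 4
  by wine: 3
  wine hide: 3
  wine wine: 3
  field wine: 2
  … (2 more repeated)
32 duplicate windows → 43 − 32 = 11 distinct.

11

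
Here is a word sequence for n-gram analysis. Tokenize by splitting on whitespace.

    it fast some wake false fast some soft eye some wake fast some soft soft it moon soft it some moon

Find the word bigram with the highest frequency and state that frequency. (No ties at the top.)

Bigram frequencies (highest first):
  fast some: 3
  some wake: 2
  some soft: 2
  soft it: 2
  it fast: 1
  wake false: 1
  … (9 more, each ≤ 1)

"fast some", 3 times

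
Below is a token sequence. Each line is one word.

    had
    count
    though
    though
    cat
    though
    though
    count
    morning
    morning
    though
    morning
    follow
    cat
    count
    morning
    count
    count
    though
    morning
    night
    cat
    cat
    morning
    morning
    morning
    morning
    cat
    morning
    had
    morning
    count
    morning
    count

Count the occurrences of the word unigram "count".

Scanning the 34 tokens for "count":
  position 2: count
  position 8: count
  position 15: count
  position 17: count
  position 18: count
  position 32: count
  position 34: count

7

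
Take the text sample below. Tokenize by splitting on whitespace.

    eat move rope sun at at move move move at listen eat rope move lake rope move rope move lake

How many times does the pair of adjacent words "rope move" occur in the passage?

Scanning the 19 overlapping bigram windows for "rope move":
  position 13–14: rope move
  position 16–17: rope move
  position 18–19: rope move

3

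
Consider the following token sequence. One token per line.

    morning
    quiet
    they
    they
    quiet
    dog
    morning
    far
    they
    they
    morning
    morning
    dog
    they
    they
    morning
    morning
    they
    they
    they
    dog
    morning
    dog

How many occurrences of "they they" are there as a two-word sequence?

Scanning the 22 overlapping bigram windows for "they they":
  position 3–4: they they
  position 9–10: they they
  position 14–15: they they
  position 18–19: they they
  position 19–20: they they

5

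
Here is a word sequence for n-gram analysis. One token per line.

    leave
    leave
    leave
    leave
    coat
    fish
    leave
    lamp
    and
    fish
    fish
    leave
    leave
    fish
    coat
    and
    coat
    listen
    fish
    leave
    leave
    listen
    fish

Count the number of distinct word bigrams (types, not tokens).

15

23 tokens → 22 bigram windows in total.
Repeated bigrams (each contributes count−1 duplicates):
  leave leave: 5
  fish leave: 3
  listen fish: 2
7 duplicate windows → 22 − 7 = 15 distinct.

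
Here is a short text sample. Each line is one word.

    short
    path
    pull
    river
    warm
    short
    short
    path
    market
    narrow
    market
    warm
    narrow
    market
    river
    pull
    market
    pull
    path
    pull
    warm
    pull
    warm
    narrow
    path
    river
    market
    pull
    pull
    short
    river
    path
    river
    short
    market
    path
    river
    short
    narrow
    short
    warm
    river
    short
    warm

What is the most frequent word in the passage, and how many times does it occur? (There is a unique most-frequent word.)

"short", 8 times

Unigram frequencies (highest first):
  short: 8
  pull: 7
  river: 7
  path: 6
  warm: 6
  market: 6
  … (1 more, each ≤ 4)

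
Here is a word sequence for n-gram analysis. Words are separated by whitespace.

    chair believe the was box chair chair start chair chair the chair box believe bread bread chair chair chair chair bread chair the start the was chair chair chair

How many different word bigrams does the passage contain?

29 tokens → 28 bigram windows in total.
Repeated bigrams (each contributes count−1 duplicates):
  chair chair: 7
  bread chair: 2
  chair the: 2
  the was: 2
9 duplicate windows → 28 − 9 = 19 distinct.

19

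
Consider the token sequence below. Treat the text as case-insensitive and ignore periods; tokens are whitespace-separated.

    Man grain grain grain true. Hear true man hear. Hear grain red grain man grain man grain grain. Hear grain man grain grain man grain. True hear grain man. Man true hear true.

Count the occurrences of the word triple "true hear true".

Scanning the 31 overlapping trigram windows for "true hear true":
  position 5–7: true hear true
  position 31–33: true hear true

2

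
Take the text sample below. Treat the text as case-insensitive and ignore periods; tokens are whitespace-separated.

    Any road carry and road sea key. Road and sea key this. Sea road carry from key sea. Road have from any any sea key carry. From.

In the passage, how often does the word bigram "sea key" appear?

3

Scanning the 26 overlapping bigram windows for "sea key":
  position 6–7: sea key
  position 10–11: sea key
  position 24–25: sea key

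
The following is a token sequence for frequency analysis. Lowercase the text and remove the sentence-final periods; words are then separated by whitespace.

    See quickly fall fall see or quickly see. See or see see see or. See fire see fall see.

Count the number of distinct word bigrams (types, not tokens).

12

19 tokens → 18 bigram windows in total.
Repeated bigrams (each contributes count−1 duplicates):
  see or: 3
  see see: 3
  fall see: 2
  or see: 2
6 duplicate windows → 18 − 6 = 12 distinct.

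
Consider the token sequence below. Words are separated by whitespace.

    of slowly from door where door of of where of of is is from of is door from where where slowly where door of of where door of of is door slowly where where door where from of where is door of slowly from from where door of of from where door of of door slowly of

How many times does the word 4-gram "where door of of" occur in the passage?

Scanning the 54 overlapping 4-gram windows for "where door of of":
  position 5–8: where door of of
  position 22–25: where door of of
  position 26–29: where door of of
  position 46–49: where door of of
  position 51–54: where door of of

5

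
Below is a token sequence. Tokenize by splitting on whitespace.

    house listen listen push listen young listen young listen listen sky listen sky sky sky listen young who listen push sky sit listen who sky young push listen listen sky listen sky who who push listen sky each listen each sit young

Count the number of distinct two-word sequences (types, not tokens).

26

42 tokens → 41 bigram windows in total.
Repeated bigrams (each contributes count−1 duplicates):
  listen sky: 5
  listen listen: 3
  listen young: 3
  push listen: 3
  sky listen: 3
  listen push: 2
  sky sky: 2
  young listen: 2
15 duplicate windows → 41 − 15 = 26 distinct.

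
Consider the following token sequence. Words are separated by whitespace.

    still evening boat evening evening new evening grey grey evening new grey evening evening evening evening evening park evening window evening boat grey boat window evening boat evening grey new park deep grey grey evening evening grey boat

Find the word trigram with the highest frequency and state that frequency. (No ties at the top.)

Trigram frequencies (highest first):
  evening evening evening: 3
  evening boat evening: 2
  grey grey evening: 2
  grey evening evening: 2
  window evening boat: 2
  still evening boat: 1
  … (24 more, each ≤ 1)

"evening evening evening", 3 times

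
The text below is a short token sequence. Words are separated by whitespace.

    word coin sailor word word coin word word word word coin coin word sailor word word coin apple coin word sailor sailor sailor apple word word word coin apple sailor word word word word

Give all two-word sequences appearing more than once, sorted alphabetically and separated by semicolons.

coin apple; coin word; sailor sailor; sailor word; word coin; word sailor; word word

Bigram counts meeting the condition (more than once):
  coin apple: 2
  coin word: 3
  sailor sailor: 2
  sailor word: 3
  word coin: 5
  word sailor: 2
  word word: 10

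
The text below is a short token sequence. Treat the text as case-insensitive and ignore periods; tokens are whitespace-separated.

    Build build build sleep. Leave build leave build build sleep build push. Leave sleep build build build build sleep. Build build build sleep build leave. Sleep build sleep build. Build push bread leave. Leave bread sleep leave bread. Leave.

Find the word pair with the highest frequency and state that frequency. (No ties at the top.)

Bigram frequencies (highest first):
  build build: 9
  sleep build: 6
  build sleep: 5
  sleep leave: 2
  leave build: 2
  build leave: 2
  … (8 more, each ≤ 2)

"build build", 9 times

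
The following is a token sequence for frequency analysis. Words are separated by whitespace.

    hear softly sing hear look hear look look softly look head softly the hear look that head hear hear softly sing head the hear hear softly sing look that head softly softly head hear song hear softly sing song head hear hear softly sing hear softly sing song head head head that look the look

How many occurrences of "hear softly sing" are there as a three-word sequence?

6

Scanning the 53 overlapping trigram windows for "hear softly sing":
  position 1–3: hear softly sing
  position 19–21: hear softly sing
  position 25–27: hear softly sing
  position 36–38: hear softly sing
  position 42–44: hear softly sing
  position 45–47: hear softly sing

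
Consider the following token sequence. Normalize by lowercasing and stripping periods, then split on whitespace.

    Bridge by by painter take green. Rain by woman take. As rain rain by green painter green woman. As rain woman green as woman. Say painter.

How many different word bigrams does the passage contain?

23

26 tokens → 25 bigram windows in total.
Repeated bigrams (each contributes count−1 duplicates):
  as rain: 2
  rain by: 2
2 duplicate windows → 25 − 2 = 23 distinct.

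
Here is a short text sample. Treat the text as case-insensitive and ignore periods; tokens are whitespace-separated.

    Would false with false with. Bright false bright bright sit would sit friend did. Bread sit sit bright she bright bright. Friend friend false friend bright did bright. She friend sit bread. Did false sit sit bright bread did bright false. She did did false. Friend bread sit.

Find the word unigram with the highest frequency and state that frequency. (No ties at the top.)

"bright", 10 times

Unigram frequencies (highest first):
  bright: 10
  sit: 8
  false: 7
  friend: 6
  did: 6
  bread: 4
  … (3 more, each ≤ 3)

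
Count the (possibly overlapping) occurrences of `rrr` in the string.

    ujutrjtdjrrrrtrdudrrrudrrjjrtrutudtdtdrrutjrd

3

Sliding a length-3 window over the 45 characters (43 positions):
  position 10–12: rrr
  position 11–13: rrr
  position 19–21: rrr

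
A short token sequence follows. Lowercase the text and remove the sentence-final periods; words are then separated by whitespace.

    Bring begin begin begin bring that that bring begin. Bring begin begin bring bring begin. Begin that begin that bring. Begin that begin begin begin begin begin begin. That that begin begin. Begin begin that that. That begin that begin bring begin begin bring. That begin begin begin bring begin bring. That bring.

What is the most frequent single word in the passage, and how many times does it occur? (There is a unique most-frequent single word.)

Unigram frequencies (highest first):
  begin: 28
  that: 13
  bring: 12

"begin", 28 times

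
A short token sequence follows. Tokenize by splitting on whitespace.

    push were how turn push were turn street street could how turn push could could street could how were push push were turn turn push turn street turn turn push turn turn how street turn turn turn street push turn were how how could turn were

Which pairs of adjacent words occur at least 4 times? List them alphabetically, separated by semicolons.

turn push; turn turn

Bigram counts meeting the condition (at least 4 times):
  turn push: 4
  turn turn: 5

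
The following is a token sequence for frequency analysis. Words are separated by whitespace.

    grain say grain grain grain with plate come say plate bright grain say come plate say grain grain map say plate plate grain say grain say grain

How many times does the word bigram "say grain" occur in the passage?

Scanning the 26 overlapping bigram windows for "say grain":
  position 2–3: say grain
  position 16–17: say grain
  position 24–25: say grain
  position 26–27: say grain

4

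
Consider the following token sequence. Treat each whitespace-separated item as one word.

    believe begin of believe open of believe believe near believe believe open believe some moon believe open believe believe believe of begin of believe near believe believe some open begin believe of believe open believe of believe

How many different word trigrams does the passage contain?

28

37 tokens → 35 trigram windows in total.
Repeated trigrams (each contributes count−1 duplicates):
  believe open believe: 3
  begin of believe: 2
  believe near believe: 2
  believe of believe: 2
  near believe believe: 2
  of believe open: 2
7 duplicate windows → 35 − 7 = 28 distinct.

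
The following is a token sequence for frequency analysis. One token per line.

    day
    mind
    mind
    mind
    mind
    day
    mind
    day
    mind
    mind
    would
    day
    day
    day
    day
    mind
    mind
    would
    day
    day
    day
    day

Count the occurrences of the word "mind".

9

Scanning the 22 tokens for "mind":
  position 2: mind
  position 3: mind
  position 4: mind
  position 5: mind
  position 7: mind
  position 9: mind
  position 10: mind
  position 16: mind
  position 17: mind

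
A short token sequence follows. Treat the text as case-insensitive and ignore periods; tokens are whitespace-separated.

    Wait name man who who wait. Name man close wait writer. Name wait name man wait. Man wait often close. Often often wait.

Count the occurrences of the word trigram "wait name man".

Scanning the 21 overlapping trigram windows for "wait name man":
  position 1–3: wait name man
  position 6–8: wait name man
  position 13–15: wait name man

3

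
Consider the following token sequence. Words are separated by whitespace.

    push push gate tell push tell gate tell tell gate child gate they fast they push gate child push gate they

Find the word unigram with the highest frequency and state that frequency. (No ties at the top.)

Unigram frequencies (highest first):
  gate: 6
  push: 5
  tell: 4
  they: 3
  child: 2
  fast: 1

"gate", 6 times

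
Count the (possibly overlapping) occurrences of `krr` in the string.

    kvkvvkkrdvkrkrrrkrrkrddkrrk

3

Sliding a length-3 window over the 27 characters (25 positions):
  position 13–15: krr
  position 17–19: krr
  position 24–26: krr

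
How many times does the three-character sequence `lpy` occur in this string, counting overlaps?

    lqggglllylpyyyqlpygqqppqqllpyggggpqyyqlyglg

3

Sliding a length-3 window over the 43 characters (41 positions):
  position 10–12: lpy
  position 16–18: lpy
  position 27–29: lpy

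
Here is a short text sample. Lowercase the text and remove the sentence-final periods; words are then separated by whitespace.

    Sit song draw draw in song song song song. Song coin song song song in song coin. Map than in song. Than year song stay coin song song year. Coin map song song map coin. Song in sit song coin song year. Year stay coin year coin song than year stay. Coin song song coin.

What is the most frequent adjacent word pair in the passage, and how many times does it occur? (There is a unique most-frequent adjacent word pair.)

Bigram frequencies (highest first):
  song song: 9
  coin song: 6
  song coin: 4
  in song: 3
  stay coin: 3
  sit song: 2
  … (20 more, each ≤ 2)

"song song", 9 times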